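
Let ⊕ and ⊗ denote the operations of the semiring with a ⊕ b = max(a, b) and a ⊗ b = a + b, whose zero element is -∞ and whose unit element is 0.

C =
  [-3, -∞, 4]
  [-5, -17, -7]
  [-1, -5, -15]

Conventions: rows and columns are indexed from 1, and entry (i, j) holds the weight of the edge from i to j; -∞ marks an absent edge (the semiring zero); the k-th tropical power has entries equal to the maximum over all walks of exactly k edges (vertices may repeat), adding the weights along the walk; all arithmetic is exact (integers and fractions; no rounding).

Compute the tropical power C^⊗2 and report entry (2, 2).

C^⊗2:
  [3, -1, 1]
  [-8, -12, -1]
  [-4, -20, 3]
Key observation: the optimum is the walk 2->3->2, with weight (-7) + (-5) = -12.
Optimal value attained by: walk 2->3->2.
Answer: (C^⊗2)[2][2] = -12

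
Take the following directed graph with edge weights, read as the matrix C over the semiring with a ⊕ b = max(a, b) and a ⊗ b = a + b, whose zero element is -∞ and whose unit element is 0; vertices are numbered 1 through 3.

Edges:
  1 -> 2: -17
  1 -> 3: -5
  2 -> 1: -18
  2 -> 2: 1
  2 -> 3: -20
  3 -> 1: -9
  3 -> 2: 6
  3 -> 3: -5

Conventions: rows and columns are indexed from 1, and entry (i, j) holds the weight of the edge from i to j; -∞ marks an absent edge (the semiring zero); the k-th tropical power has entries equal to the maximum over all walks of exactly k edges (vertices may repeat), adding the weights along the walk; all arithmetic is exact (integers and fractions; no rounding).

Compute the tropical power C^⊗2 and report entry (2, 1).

C^⊗2:
  [-14, 1, -10]
  [-17, 2, -19]
  [-12, 7, -10]
Key observation: the optimum is the walk 2->2->1, with weight 1 + (-18) = -17.
Optimal value attained by: walk 2->2->1.
Answer: (C^⊗2)[2][1] = -17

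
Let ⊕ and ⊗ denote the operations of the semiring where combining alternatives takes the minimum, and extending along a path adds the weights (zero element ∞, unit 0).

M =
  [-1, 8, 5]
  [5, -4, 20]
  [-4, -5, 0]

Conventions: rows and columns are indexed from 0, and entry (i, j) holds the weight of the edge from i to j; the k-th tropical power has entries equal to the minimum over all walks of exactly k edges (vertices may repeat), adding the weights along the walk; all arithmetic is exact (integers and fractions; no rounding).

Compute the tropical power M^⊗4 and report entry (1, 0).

M^⊗2:
  [-2, 0, 4]
  [1, -8, 10]
  [-5, -9, 0]
M^⊗3:
  [-3, -4, 3]
  [-3, -12, 6]
  [-6, -13, 0]
M^⊗4:
  [-4, -8, 2]
  [-7, -16, 2]
  [-8, -17, -1]
Key observation: the optimum is the walk 1->1->1->1->0, with weight (-4) + (-4) + (-4) + 5 = -7.
Optimal value attained by: walk 1->1->1->1->0.
Answer: (M^⊗4)[1][0] = -7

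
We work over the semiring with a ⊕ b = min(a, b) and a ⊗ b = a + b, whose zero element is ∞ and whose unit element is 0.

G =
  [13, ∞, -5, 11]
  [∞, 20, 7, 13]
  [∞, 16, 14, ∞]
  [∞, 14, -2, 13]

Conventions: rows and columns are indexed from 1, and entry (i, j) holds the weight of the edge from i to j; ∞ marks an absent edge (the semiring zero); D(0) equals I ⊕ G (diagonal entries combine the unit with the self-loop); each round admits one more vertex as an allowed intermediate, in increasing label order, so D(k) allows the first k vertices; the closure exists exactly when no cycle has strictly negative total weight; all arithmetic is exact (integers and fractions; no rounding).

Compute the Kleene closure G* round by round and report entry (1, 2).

D(0):
  [0, ∞, -5, 11]
  [∞, 0, 7, 13]
  [∞, 16, 0, ∞]
  [∞, 14, -2, 0]
D(1):
  [0, ∞, -5, 11]
  [∞, 0, 7, 13]
  [∞, 16, 0, ∞]
  [∞, 14, -2, 0]
D(2):
  [0, ∞, -5, 11]
  [∞, 0, 7, 13]
  [∞, 16, 0, 29]
  [∞, 14, -2, 0]
D(3):
  [0, 11, -5, 11]
  [∞, 0, 7, 13]
  [∞, 16, 0, 29]
  [∞, 14, -2, 0]
D(4):
  [0, 11, -5, 11]
  [∞, 0, 7, 13]
  [∞, 16, 0, 29]
  [∞, 14, -2, 0]
Answer: G*[1][2] = 11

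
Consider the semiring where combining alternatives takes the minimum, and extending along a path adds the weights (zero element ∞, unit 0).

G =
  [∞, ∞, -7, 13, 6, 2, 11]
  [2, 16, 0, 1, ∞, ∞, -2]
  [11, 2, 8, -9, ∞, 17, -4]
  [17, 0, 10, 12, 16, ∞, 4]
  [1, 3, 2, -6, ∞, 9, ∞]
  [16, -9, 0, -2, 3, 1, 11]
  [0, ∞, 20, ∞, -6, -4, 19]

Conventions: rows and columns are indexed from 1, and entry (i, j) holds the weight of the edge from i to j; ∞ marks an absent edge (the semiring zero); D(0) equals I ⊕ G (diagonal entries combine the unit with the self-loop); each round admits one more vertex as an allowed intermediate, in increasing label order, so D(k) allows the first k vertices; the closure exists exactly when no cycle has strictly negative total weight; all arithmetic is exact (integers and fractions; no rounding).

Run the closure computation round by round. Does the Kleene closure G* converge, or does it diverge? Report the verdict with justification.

D(0):
  [0, ∞, -7, 13, 6, 2, 11]
  [2, 0, 0, 1, ∞, ∞, -2]
  [11, 2, 0, -9, ∞, 17, -4]
  [17, 0, 10, 0, 16, ∞, 4]
  [1, 3, 2, -6, 0, 9, ∞]
  [16, -9, 0, -2, 3, 0, 11]
  [0, ∞, 20, ∞, -6, -4, 0]
D(1):
  [0, ∞, -7, 13, 6, 2, 11]
  [2, 0, -5, 1, 8, 4, -2]
  [11, 2, 0, -9, 17, 13, -4]
  [17, 0, 10, 0, 16, 19, 4]
  [1, 3, -6, -6, 0, 3, 12]
  [16, -9, 0, -2, 3, 0, 11]
  [0, ∞, -7, 13, -6, -4, 0]
Detection: at round 2, diagonal entry (3, 3) turns strictly negative.
Key observation: the cycle 3->2->1->3 has total weight 2 + 2 + (-7), which is strictly negative.
Answer: DIVERGES — negative cycle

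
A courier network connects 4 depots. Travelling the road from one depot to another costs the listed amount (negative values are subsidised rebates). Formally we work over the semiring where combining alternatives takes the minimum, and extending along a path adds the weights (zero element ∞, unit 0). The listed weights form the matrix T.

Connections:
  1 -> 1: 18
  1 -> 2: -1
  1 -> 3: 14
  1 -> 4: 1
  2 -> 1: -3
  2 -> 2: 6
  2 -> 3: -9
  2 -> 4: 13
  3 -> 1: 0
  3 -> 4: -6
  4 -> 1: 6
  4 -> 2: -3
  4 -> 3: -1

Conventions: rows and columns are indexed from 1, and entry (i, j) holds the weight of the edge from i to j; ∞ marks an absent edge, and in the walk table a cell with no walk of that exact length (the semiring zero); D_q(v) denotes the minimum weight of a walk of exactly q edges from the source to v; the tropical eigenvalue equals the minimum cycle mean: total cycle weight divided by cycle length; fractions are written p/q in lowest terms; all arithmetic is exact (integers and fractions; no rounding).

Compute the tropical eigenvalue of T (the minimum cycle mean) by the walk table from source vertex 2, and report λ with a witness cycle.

q=0: [∞, 0, ∞, ∞]
q=1: [-3, 6, -9, 13]
q=2: [-9, -4, -3, -15]
q=3: [-9, -18, -16, -9]
q=4: [-21, -12, -27, -22]
Optimal cycle mean attained by: cycle 2->3->4->2, total (-9) + (-6) + (-3), length 3.
Answer: λ = -6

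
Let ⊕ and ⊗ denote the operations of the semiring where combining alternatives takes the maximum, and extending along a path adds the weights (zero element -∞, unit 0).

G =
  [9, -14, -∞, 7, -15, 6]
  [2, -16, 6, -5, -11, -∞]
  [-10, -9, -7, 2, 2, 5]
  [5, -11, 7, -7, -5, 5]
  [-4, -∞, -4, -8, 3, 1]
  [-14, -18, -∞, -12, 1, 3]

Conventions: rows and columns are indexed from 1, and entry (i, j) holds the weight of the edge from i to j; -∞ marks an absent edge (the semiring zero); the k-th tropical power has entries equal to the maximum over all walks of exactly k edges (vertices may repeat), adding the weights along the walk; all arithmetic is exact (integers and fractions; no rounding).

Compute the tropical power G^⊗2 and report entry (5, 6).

G^⊗2:
  [18, -4, 14, 16, 7, 15]
  [11, -3, 2, 9, 8, 11]
  [7, -9, 9, -3, 6, 8]
  [14, -2, 0, 12, 9, 12]
  [5, -13, -1, 3, 6, 4]
  [-3, -15, -3, -7, 4, 6]
Key observation: the optimum is the walk 5->5->6, with weight 3 + 1 = 4.
Optimal value attained by: walk 5->5->6.
Answer: (G^⊗2)[5][6] = 4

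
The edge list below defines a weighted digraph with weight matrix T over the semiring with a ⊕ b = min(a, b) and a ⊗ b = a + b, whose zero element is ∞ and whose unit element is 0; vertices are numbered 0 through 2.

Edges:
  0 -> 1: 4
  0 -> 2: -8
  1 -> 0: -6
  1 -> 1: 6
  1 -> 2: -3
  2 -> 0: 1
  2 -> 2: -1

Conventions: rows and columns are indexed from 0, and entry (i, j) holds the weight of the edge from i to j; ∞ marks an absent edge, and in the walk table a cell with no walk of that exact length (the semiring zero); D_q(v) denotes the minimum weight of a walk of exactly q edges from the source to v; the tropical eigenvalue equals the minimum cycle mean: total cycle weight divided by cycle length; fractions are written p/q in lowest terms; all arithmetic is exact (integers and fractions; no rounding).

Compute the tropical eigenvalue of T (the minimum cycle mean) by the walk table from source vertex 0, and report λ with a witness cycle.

q=0: [0, ∞, ∞]
q=1: [∞, 4, -8]
q=2: [-7, 10, -9]
q=3: [-8, -3, -15]
Optimal cycle mean attained by: cycle 0->2->0, total (-8) + 1, length 2.
Answer: λ = -7/2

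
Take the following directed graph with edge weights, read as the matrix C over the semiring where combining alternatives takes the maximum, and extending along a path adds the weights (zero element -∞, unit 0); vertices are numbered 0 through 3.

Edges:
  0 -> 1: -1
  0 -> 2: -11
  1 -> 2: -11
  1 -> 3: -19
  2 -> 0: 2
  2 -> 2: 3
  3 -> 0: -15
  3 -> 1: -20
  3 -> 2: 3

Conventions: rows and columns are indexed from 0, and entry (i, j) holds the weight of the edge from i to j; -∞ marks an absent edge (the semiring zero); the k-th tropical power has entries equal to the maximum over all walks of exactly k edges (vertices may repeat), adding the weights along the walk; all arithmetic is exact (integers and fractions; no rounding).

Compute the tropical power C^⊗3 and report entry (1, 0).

C^⊗2:
  [-9, -∞, -8, -20]
  [-9, -39, -8, -∞]
  [5, 1, 6, -∞]
  [5, -16, 6, -39]
C^⊗3:
  [-6, -10, -5, -∞]
  [-6, -10, -5, -58]
  [8, 4, 9, -18]
  [8, 4, 9, -35]
Key observation: the optimum is the walk 1->2->2->0, with weight (-11) + 3 + 2 = -6.
Optimal value attained by: walk 1->2->2->0.
Answer: (C^⊗3)[1][0] = -6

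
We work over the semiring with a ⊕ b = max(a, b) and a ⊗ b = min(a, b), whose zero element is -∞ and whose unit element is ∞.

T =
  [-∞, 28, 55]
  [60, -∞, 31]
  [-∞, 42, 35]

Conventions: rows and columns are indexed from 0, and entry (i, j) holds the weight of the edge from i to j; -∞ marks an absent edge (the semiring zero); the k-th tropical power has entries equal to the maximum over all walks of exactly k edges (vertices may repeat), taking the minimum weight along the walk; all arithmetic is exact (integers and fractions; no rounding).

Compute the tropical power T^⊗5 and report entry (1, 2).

T^⊗2:
  [28, 42, 35]
  [-∞, 31, 55]
  [42, 35, 35]
T^⊗3:
  [42, 35, 35]
  [31, 42, 35]
  [35, 35, 42]
T^⊗4:
  [35, 35, 42]
  [42, 35, 35]
  [35, 42, 35]
T^⊗5:
  [35, 42, 35]
  [35, 35, 42]
  [42, 35, 35]
Key observation: the optimum is the walk 1->0->2->1->0->2, with weight 60 min 55 min 42 min 60 min 55 = 42.
Optimal value attained by: walk 1->0->2->1->0->2.
Answer: (T^⊗5)[1][2] = 42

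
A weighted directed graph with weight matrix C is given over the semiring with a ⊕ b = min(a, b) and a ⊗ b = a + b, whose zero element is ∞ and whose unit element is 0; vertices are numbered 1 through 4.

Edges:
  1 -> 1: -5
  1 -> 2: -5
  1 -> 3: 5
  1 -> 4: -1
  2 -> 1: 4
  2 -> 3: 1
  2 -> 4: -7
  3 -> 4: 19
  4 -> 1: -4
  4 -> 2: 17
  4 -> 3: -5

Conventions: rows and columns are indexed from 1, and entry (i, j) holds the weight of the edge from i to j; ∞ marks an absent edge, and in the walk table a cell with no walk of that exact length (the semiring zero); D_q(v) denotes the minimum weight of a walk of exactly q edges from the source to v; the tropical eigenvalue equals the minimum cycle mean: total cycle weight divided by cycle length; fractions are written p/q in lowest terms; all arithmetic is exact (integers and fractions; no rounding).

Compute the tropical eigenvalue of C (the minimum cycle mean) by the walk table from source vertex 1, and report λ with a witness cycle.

q=0: [0, ∞, ∞, ∞]
q=1: [-5, -5, 5, -1]
q=2: [-10, -10, -6, -12]
q=3: [-16, -15, -17, -17]
q=4: [-21, -21, -22, -22]
Optimal cycle mean attained by: cycle 1->2->4->1, total (-5) + (-7) + (-4), length 3.
Answer: λ = -16/3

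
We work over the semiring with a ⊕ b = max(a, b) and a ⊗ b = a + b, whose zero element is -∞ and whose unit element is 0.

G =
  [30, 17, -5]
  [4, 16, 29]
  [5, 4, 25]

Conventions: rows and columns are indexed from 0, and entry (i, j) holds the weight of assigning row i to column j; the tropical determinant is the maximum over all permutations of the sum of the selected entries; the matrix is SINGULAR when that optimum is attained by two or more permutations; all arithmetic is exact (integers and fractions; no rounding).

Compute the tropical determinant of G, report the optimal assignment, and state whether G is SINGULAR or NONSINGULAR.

σ = (0, 1, 2): 30 + 16 + 25 = 71
σ = (0, 2, 1): 30 + 29 + 4 = 63
σ = (1, 0, 2): 17 + 4 + 25 = 46
σ = (1, 2, 0): 17 + 29 + 5 = 51
σ = (2, 0, 1): (-5) + 4 + 4 = 3
σ = (2, 1, 0): (-5) + 16 + 5 = 16
Optimal value attained by: σ = (0, 1, 2).
Answer: det⊕(G) = 71; verdict: NONSINGULAR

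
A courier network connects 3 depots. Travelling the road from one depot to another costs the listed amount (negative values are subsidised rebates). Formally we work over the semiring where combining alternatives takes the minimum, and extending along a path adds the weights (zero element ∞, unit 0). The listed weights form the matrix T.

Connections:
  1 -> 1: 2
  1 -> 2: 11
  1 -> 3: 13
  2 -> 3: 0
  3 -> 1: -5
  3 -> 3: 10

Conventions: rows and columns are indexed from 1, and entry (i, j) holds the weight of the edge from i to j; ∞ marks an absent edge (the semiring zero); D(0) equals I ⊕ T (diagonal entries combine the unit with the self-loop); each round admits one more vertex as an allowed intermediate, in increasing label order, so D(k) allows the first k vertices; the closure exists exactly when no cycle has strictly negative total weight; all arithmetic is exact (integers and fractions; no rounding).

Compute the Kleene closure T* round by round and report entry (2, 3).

D(0):
  [0, 11, 13]
  [∞, 0, 0]
  [-5, ∞, 0]
D(1):
  [0, 11, 13]
  [∞, 0, 0]
  [-5, 6, 0]
D(2):
  [0, 11, 11]
  [∞, 0, 0]
  [-5, 6, 0]
D(3):
  [0, 11, 11]
  [-5, 0, 0]
  [-5, 6, 0]
Answer: T*[2][3] = 0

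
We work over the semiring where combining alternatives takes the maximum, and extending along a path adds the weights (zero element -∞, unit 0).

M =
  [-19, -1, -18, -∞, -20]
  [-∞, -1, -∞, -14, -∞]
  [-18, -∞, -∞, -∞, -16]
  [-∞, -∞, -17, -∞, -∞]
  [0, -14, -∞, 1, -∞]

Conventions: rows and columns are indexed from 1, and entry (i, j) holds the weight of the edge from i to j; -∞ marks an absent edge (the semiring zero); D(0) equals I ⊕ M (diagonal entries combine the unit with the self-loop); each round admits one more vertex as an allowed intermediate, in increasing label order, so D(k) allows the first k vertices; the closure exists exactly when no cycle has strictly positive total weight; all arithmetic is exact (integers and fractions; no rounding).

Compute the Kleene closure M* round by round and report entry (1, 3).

D(0):
  [0, -1, -18, -∞, -20]
  [-∞, 0, -∞, -14, -∞]
  [-18, -∞, 0, -∞, -16]
  [-∞, -∞, -17, 0, -∞]
  [0, -14, -∞, 1, 0]
D(1):
  [0, -1, -18, -∞, -20]
  [-∞, 0, -∞, -14, -∞]
  [-18, -19, 0, -∞, -16]
  [-∞, -∞, -17, 0, -∞]
  [0, -1, -18, 1, 0]
D(2):
  [0, -1, -18, -15, -20]
  [-∞, 0, -∞, -14, -∞]
  [-18, -19, 0, -33, -16]
  [-∞, -∞, -17, 0, -∞]
  [0, -1, -18, 1, 0]
D(3):
  [0, -1, -18, -15, -20]
  [-∞, 0, -∞, -14, -∞]
  [-18, -19, 0, -33, -16]
  [-35, -36, -17, 0, -33]
  [0, -1, -18, 1, 0]
D(4):
  [0, -1, -18, -15, -20]
  [-49, 0, -31, -14, -47]
  [-18, -19, 0, -33, -16]
  [-35, -36, -17, 0, -33]
  [0, -1, -16, 1, 0]
D(5):
  [0, -1, -18, -15, -20]
  [-47, 0, -31, -14, -47]
  [-16, -17, 0, -15, -16]
  [-33, -34, -17, 0, -33]
  [0, -1, -16, 1, 0]
Answer: M*[1][3] = -18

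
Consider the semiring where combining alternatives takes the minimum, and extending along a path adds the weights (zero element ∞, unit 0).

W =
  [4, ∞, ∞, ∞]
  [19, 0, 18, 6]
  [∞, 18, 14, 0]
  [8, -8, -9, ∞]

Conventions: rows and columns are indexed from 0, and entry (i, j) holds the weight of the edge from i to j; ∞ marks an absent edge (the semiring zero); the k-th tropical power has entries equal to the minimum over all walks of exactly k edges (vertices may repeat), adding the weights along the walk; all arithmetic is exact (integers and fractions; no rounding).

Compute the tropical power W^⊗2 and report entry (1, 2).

W^⊗2:
  [8, ∞, ∞, ∞]
  [14, -2, -3, 6]
  [8, -8, -9, 14]
  [11, -8, 5, -9]
Key observation: the optimum is the walk 1->3->2, with weight 6 + (-9) = -3.
Optimal value attained by: walk 1->3->2.
Answer: (W^⊗2)[1][2] = -3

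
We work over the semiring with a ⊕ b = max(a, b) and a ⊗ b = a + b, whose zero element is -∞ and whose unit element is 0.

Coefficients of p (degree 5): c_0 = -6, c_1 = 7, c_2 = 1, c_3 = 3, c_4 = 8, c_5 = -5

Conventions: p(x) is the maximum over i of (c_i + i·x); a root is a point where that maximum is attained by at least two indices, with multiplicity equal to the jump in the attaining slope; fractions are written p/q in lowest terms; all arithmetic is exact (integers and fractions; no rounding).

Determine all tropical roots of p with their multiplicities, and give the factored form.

hull edge (i=0, c=-6) to (i=1, c=7): slope 13, span 1
hull edge (i=1, c=7) to (i=4, c=8): slope 1/3, span 3
hull edge (i=4, c=8) to (i=5, c=-5): slope -13, span 1
Factored form: p(x) = -5 ⊗ (x ⊕ (-13)) ⊗ (x ⊕ (-1/3)) ⊗ (x ⊕ (-1/3)) ⊗ (x ⊕ (-1/3)) ⊗ (x ⊕ 13)
Answer: roots = -13 (mult 1), -1/3 (mult 3), 13 (mult 1)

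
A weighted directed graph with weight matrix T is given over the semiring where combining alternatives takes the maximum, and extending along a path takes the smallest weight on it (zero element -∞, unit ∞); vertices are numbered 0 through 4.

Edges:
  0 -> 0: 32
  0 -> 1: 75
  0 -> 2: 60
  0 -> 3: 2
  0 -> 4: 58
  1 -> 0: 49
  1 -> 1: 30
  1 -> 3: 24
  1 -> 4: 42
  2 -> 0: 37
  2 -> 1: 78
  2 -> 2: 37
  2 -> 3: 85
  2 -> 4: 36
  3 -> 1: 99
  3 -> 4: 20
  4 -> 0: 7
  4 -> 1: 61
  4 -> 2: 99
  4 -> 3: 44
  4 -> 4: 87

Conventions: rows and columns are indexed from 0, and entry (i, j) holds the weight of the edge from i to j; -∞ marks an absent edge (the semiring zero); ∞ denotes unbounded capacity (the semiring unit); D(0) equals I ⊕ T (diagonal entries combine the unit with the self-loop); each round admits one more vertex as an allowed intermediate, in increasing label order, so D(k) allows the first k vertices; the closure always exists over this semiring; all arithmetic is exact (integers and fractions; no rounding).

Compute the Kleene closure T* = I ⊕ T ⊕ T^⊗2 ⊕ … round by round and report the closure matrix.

D(0):
  [∞, 75, 60, 2, 58]
  [49, ∞, -∞, 24, 42]
  [37, 78, ∞, 85, 36]
  [-∞, 99, -∞, ∞, 20]
  [7, 61, 99, 44, ∞]
D(1):
  [∞, 75, 60, 2, 58]
  [49, ∞, 49, 24, 49]
  [37, 78, ∞, 85, 37]
  [-∞, 99, -∞, ∞, 20]
  [7, 61, 99, 44, ∞]
D(2):
  [∞, 75, 60, 24, 58]
  [49, ∞, 49, 24, 49]
  [49, 78, ∞, 85, 49]
  [49, 99, 49, ∞, 49]
  [49, 61, 99, 44, ∞]
D(3):
  [∞, 75, 60, 60, 58]
  [49, ∞, 49, 49, 49]
  [49, 78, ∞, 85, 49]
  [49, 99, 49, ∞, 49]
  [49, 78, 99, 85, ∞]
D(4):
  [∞, 75, 60, 60, 58]
  [49, ∞, 49, 49, 49]
  [49, 85, ∞, 85, 49]
  [49, 99, 49, ∞, 49]
  [49, 85, 99, 85, ∞]
D(5):
  [∞, 75, 60, 60, 58]
  [49, ∞, 49, 49, 49]
  [49, 85, ∞, 85, 49]
  [49, 99, 49, ∞, 49]
  [49, 85, 99, 85, ∞]
Answer: T* = [[∞, 75, 60, 60, 58], [49, ∞, 49, 49, 49], [49, 85, ∞, 85, 49], [49, 99, 49, ∞, 49], [49, 85, 99, 85, ∞]]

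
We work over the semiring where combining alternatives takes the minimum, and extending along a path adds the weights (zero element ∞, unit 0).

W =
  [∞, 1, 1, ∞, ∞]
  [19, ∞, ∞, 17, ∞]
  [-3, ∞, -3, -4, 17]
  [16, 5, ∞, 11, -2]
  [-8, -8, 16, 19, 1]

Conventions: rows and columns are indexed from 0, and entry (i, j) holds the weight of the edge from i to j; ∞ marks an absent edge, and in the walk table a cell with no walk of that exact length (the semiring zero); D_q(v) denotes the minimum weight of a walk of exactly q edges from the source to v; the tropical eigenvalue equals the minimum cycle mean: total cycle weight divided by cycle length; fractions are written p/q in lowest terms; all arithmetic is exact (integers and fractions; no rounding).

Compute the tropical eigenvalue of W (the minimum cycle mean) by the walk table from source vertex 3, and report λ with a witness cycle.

q=0: [∞, ∞, ∞, 0, ∞]
q=1: [16, 5, ∞, 11, -2]
q=2: [-10, -10, 14, 17, -1]
q=3: [-9, -9, -9, 7, 0]
q=4: [-12, -8, -12, -13, 1]
q=5: [-15, -11, -15, -16, -15]
Optimal cycle mean attained by: cycle 0->2->3->4->0, total 1 + (-4) + (-2) + (-8), length 4.
Answer: λ = -13/4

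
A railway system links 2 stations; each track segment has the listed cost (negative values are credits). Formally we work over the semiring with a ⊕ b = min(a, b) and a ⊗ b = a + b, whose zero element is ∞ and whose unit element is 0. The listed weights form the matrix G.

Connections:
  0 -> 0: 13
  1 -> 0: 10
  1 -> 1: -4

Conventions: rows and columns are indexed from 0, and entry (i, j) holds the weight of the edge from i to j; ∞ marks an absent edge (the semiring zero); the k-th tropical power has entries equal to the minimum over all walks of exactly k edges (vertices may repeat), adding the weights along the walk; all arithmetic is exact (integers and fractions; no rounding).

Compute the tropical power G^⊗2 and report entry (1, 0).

G^⊗2:
  [26, ∞]
  [6, -8]
Key observation: the optimum is the walk 1->1->0, with weight (-4) + 10 = 6.
Optimal value attained by: walk 1->1->0.
Answer: (G^⊗2)[1][0] = 6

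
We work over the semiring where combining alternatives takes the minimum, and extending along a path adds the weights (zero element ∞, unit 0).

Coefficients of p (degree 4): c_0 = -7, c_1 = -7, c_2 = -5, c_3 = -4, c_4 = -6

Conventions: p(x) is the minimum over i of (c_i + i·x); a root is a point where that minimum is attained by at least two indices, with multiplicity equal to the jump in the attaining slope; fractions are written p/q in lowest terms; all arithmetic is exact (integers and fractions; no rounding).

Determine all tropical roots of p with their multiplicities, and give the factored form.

hull edge (i=0, c=-7) to (i=1, c=-7): slope 0, span 1
hull edge (i=1, c=-7) to (i=4, c=-6): slope 1/3, span 3
Factored form: p(x) = -6 ⊗ (x ⊕ (-1/3)) ⊗ (x ⊕ (-1/3)) ⊗ (x ⊕ (-1/3)) ⊗ (x ⊕ 0)
Answer: roots = -1/3 (mult 3), 0 (mult 1)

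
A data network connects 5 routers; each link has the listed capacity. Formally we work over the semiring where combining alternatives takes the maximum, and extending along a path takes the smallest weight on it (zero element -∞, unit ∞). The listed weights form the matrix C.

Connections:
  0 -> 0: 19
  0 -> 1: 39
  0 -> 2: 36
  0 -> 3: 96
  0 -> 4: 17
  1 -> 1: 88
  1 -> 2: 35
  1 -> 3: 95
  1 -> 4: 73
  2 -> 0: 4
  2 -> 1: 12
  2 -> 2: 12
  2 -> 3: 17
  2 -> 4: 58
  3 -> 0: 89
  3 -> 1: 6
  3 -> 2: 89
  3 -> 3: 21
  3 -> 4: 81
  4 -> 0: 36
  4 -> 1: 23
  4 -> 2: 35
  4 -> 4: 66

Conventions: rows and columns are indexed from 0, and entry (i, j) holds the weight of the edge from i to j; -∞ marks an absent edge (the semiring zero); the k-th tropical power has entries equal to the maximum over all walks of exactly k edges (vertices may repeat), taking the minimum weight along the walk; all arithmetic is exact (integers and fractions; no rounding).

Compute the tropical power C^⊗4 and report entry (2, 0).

C^⊗2:
  [89, 39, 89, 39, 81]
  [89, 88, 89, 88, 81]
  [36, 23, 35, 17, 58]
  [36, 39, 36, 89, 66]
  [36, 36, 36, 36, 66]
C^⊗3:
  [39, 39, 39, 89, 66]
  [88, 88, 88, 89, 81]
  [36, 36, 36, 36, 58]
  [89, 39, 89, 39, 81]
  [36, 36, 36, 36, 66]
C^⊗4:
  [89, 39, 89, 39, 81]
  [89, 88, 89, 88, 81]
  [36, 36, 36, 36, 58]
  [39, 39, 39, 89, 66]
  [36, 36, 36, 36, 66]
Key observation: the optimum is the walk 2->4->0->3->0, with weight 58 min 36 min 96 min 89 = 36.
Optimal value attained by: walk 2->4->0->3->0.
Answer: (C^⊗4)[2][0] = 36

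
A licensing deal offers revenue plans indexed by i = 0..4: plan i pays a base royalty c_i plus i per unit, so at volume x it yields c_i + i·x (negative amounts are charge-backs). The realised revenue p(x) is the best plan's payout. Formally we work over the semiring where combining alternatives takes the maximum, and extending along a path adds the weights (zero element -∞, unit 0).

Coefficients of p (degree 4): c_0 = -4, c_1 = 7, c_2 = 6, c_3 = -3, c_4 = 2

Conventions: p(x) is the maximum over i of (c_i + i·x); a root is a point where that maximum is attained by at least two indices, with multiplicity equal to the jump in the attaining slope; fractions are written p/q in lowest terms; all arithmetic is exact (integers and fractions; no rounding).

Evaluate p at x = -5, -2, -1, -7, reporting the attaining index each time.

p(-5) = max(-4+0·(-5)=-4, 7+1·(-5)=2, 6+2·(-5)=-4, -3+3·(-5)=-18, 2+4·(-5)=-18) = 2 (attained by i=1)
p(-2) = max(-4+0·(-2)=-4, 7+1·(-2)=5, 6+2·(-2)=2, -3+3·(-2)=-9, 2+4·(-2)=-6) = 5 (attained by i=1)
p(-1) = max(-4+0·(-1)=-4, 7+1·(-1)=6, 6+2·(-1)=4, -3+3·(-1)=-6, 2+4·(-1)=-2) = 6 (attained by i=1)
p(-7) = max(-4+0·(-7)=-4, 7+1·(-7)=0, 6+2·(-7)=-8, -3+3·(-7)=-24, 2+4·(-7)=-26) = 0 (attained by i=1)
Answer: p(-5) = 2; p(-2) = 5; p(-1) = 6; p(-7) = 0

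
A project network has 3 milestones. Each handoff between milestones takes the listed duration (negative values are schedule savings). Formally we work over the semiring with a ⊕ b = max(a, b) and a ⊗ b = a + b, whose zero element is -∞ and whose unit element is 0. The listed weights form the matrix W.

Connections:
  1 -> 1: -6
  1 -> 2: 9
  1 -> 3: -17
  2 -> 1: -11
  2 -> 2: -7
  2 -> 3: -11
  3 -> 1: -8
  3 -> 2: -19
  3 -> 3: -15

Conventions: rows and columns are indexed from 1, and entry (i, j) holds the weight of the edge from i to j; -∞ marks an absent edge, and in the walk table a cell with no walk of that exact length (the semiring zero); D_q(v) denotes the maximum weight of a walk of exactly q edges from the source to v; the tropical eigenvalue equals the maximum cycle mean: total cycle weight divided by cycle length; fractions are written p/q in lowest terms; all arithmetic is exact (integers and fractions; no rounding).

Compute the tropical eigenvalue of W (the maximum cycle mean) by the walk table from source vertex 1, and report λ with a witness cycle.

q=0: [0, -∞, -∞]
q=1: [-6, 9, -17]
q=2: [-2, 3, -2]
q=3: [-8, 7, -8]
Optimal cycle mean attained by: cycle 1->2->1, total 9 + (-11), length 2.
Answer: λ = -1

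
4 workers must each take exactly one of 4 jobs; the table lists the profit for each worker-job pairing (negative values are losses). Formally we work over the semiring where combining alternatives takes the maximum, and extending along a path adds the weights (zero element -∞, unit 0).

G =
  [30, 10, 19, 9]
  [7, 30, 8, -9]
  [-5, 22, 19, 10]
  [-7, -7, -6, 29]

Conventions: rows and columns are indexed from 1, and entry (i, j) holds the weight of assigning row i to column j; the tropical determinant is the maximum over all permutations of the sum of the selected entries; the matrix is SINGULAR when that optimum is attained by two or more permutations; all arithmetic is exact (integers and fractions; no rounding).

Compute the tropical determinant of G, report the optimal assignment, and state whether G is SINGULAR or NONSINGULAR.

σ = (1, 2, 3, 4): 30 + 30 + 19 + 29 = 108
σ = (1, 2, 4, 3): 30 + 30 + 10 + (-6) = 64
σ = (1, 3, 2, 4): 30 + 8 + 22 + 29 = 89
σ = (1, 3, 4, 2): 30 + 8 + 10 + (-7) = 41
σ = (1, 4, 2, 3): 30 + (-9) + 22 + (-6) = 37
σ = (1, 4, 3, 2): 30 + (-9) + 19 + (-7) = 33
σ = (2, 1, 3, 4): 10 + 7 + 19 + 29 = 65
σ = (2, 1, 4, 3): 10 + 7 + 10 + (-6) = 21
σ = (2, 3, 1, 4): 10 + 8 + (-5) + 29 = 42
σ = (2, 3, 4, 1): 10 + 8 + 10 + (-7) = 21
σ = (2, 4, 1, 3): 10 + (-9) + (-5) + (-6) = -10
σ = (2, 4, 3, 1): 10 + (-9) + 19 + (-7) = 13
σ = (3, 1, 2, 4): 19 + 7 + 22 + 29 = 77
σ = (3, 1, 4, 2): 19 + 7 + 10 + (-7) = 29
σ = (3, 2, 1, 4): 19 + 30 + (-5) + 29 = 73
σ = (3, 2, 4, 1): 19 + 30 + 10 + (-7) = 52
σ = (3, 4, 1, 2): 19 + (-9) + (-5) + (-7) = -2
σ = (3, 4, 2, 1): 19 + (-9) + 22 + (-7) = 25
σ = (4, 1, 2, 3): 9 + 7 + 22 + (-6) = 32
σ = (4, 1, 3, 2): 9 + 7 + 19 + (-7) = 28
σ = (4, 2, 1, 3): 9 + 30 + (-5) + (-6) = 28
σ = (4, 2, 3, 1): 9 + 30 + 19 + (-7) = 51
σ = (4, 3, 1, 2): 9 + 8 + (-5) + (-7) = 5
σ = (4, 3, 2, 1): 9 + 8 + 22 + (-7) = 32
Optimal value attained by: σ = (1, 2, 3, 4).
Answer: det⊕(G) = 108; verdict: NONSINGULAR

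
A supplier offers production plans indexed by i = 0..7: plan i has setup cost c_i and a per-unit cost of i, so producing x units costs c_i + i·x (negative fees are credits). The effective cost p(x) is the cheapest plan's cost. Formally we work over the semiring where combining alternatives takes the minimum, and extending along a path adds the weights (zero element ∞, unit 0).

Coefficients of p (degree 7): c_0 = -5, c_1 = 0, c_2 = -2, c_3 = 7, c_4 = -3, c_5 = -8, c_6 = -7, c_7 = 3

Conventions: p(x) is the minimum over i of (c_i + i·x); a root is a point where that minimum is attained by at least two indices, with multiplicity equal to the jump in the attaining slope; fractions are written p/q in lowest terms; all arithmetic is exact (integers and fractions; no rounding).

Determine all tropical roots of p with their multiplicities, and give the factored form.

hull edge (i=0, c=-5) to (i=5, c=-8): slope -3/5, span 5
hull edge (i=5, c=-8) to (i=6, c=-7): slope 1, span 1
hull edge (i=6, c=-7) to (i=7, c=3): slope 10, span 1
Factored form: p(x) = 3 ⊗ (x ⊕ (-10)) ⊗ (x ⊕ (-1)) ⊗ (x ⊕ 3/5) ⊗ (x ⊕ 3/5) ⊗ (x ⊕ 3/5) ⊗ (x ⊕ 3/5) ⊗ (x ⊕ 3/5)
Answer: roots = -10 (mult 1), -1 (mult 1), 3/5 (mult 5)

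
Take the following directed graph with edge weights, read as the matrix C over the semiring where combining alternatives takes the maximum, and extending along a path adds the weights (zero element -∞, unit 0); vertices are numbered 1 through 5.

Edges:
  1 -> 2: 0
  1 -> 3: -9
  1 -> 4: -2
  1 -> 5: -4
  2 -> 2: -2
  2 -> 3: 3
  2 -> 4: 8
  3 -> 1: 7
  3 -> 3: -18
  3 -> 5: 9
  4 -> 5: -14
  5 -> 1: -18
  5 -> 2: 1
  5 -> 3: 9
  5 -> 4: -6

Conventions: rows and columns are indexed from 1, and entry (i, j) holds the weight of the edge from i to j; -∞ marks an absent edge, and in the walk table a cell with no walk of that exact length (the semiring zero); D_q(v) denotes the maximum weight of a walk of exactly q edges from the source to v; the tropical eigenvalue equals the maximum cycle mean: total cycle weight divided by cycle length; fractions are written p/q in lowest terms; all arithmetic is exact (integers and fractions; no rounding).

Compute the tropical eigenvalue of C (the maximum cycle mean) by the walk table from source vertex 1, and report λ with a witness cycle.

q=0: [0, -∞, -∞, -∞, -∞]
q=1: [-∞, 0, -9, -2, -4]
q=2: [-2, -2, 5, 8, 0]
q=3: [12, 1, 9, 6, 14]
q=4: [16, 15, 23, 10, 18]
q=5: [30, 19, 27, 23, 32]
Optimal cycle mean attained by: cycle 3->5->3, total 9 + 9, length 2.
Answer: λ = 9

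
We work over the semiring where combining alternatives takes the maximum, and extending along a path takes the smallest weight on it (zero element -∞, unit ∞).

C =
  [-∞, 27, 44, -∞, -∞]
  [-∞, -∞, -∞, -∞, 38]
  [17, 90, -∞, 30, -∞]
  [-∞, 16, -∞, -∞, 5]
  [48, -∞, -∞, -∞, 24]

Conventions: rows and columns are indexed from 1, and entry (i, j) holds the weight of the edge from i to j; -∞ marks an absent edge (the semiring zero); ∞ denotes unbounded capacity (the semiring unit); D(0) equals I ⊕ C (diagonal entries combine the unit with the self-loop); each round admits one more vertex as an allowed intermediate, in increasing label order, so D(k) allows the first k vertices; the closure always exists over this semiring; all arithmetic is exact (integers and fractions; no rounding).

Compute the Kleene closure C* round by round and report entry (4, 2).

D(0):
  [∞, 27, 44, -∞, -∞]
  [-∞, ∞, -∞, -∞, 38]
  [17, 90, ∞, 30, -∞]
  [-∞, 16, -∞, ∞, 5]
  [48, -∞, -∞, -∞, ∞]
D(1):
  [∞, 27, 44, -∞, -∞]
  [-∞, ∞, -∞, -∞, 38]
  [17, 90, ∞, 30, -∞]
  [-∞, 16, -∞, ∞, 5]
  [48, 27, 44, -∞, ∞]
D(2):
  [∞, 27, 44, -∞, 27]
  [-∞, ∞, -∞, -∞, 38]
  [17, 90, ∞, 30, 38]
  [-∞, 16, -∞, ∞, 16]
  [48, 27, 44, -∞, ∞]
D(3):
  [∞, 44, 44, 30, 38]
  [-∞, ∞, -∞, -∞, 38]
  [17, 90, ∞, 30, 38]
  [-∞, 16, -∞, ∞, 16]
  [48, 44, 44, 30, ∞]
D(4):
  [∞, 44, 44, 30, 38]
  [-∞, ∞, -∞, -∞, 38]
  [17, 90, ∞, 30, 38]
  [-∞, 16, -∞, ∞, 16]
  [48, 44, 44, 30, ∞]
D(5):
  [∞, 44, 44, 30, 38]
  [38, ∞, 38, 30, 38]
  [38, 90, ∞, 30, 38]
  [16, 16, 16, ∞, 16]
  [48, 44, 44, 30, ∞]
Answer: C*[4][2] = 16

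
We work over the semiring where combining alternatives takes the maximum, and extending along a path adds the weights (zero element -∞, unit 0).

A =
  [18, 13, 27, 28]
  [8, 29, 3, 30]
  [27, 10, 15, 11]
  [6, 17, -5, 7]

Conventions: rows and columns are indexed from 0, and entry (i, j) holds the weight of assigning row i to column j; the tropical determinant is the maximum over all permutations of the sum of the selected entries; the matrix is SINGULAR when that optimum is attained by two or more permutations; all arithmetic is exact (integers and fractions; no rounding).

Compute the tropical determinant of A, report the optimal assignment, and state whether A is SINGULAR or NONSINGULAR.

σ = (0, 1, 2, 3): 18 + 29 + 15 + 7 = 69
σ = (0, 1, 3, 2): 18 + 29 + 11 + (-5) = 53
σ = (0, 2, 1, 3): 18 + 3 + 10 + 7 = 38
σ = (0, 2, 3, 1): 18 + 3 + 11 + 17 = 49
σ = (0, 3, 1, 2): 18 + 30 + 10 + (-5) = 53
σ = (0, 3, 2, 1): 18 + 30 + 15 + 17 = 80
σ = (1, 0, 2, 3): 13 + 8 + 15 + 7 = 43
σ = (1, 0, 3, 2): 13 + 8 + 11 + (-5) = 27
σ = (1, 2, 0, 3): 13 + 3 + 27 + 7 = 50
σ = (1, 2, 3, 0): 13 + 3 + 11 + 6 = 33
σ = (1, 3, 0, 2): 13 + 30 + 27 + (-5) = 65
σ = (1, 3, 2, 0): 13 + 30 + 15 + 6 = 64
σ = (2, 0, 1, 3): 27 + 8 + 10 + 7 = 52
σ = (2, 0, 3, 1): 27 + 8 + 11 + 17 = 63
σ = (2, 1, 0, 3): 27 + 29 + 27 + 7 = 90
σ = (2, 1, 3, 0): 27 + 29 + 11 + 6 = 73
σ = (2, 3, 0, 1): 27 + 30 + 27 + 17 = 101
σ = (2, 3, 1, 0): 27 + 30 + 10 + 6 = 73
σ = (3, 0, 1, 2): 28 + 8 + 10 + (-5) = 41
σ = (3, 0, 2, 1): 28 + 8 + 15 + 17 = 68
σ = (3, 1, 0, 2): 28 + 29 + 27 + (-5) = 79
σ = (3, 1, 2, 0): 28 + 29 + 15 + 6 = 78
σ = (3, 2, 0, 1): 28 + 3 + 27 + 17 = 75
σ = (3, 2, 1, 0): 28 + 3 + 10 + 6 = 47
Optimal value attained by: σ = (2, 3, 0, 1).
Answer: det⊕(A) = 101; verdict: NONSINGULAR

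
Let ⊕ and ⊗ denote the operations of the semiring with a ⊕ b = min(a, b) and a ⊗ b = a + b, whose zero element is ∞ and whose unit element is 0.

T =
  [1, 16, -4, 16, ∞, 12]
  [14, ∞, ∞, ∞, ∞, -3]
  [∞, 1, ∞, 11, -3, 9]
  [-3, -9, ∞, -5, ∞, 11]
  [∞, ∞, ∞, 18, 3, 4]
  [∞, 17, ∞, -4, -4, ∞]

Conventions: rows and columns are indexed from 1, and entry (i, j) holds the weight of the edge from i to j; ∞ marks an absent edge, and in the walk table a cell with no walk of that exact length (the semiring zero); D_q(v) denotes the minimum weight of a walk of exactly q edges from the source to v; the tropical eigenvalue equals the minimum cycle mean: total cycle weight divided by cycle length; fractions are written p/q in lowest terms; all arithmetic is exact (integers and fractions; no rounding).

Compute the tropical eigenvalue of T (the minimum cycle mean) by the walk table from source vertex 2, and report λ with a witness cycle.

q=0: [∞, 0, ∞, ∞, ∞, ∞]
q=1: [14, ∞, ∞, ∞, ∞, -3]
q=2: [15, 14, 10, -7, -7, 26]
q=3: [-10, -16, 11, -12, -4, -3]
q=4: [-15, -21, -14, -17, -7, -19]
q=5: [-20, -26, -19, -23, -23, -24]
q=6: [-26, -32, -24, -28, -28, -29]
Optimal cycle mean attained by: cycle 2->6->4->2, total (-3) + (-4) + (-9), length 3.
Answer: λ = -16/3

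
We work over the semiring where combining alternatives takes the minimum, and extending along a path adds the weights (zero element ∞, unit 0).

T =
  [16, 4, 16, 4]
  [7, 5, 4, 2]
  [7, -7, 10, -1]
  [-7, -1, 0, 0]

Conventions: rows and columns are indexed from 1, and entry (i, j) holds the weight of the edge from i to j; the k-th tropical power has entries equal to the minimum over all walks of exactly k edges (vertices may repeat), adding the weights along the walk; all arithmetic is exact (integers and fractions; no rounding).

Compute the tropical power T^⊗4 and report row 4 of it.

T^⊗2:
  [-3, 3, 4, 4]
  [-5, -3, 2, 2]
  [-8, -2, -3, -5]
  [-7, -7, 0, -3]
T^⊗3:
  [-3, -3, 4, 1]
  [-5, -5, 1, -1]
  [-12, -10, -5, -5]
  [-10, -7, -3, -5]
T^⊗4:
  [-6, -3, 1, -1]
  [-8, -6, -1, -3]
  [-12, -12, -6, -8]
  [-12, -10, -5, -6]
Answer: row 4 of T^⊗4 = [-12, -10, -5, -6]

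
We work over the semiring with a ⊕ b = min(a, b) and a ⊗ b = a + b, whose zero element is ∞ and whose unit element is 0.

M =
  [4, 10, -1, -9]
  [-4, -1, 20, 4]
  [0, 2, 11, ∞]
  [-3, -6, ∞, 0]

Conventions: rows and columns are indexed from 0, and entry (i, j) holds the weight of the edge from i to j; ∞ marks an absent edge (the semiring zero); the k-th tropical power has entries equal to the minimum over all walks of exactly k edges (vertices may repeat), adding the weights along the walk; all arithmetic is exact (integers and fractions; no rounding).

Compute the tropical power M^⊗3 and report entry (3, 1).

M^⊗2:
  [-12, -15, 3, -9]
  [-5, -2, -5, -13]
  [-2, 1, -1, -9]
  [-10, -7, -4, -12]
M^⊗3:
  [-19, -16, -13, -21]
  [-16, -19, -6, -14]
  [-12, -15, -3, -11]
  [-15, -18, -11, -19]
Key observation: the optimum is the walk 3->0->3->1, with weight (-3) + (-9) + (-6) = -18.
Optimal value attained by: walk 3->0->3->1.
Answer: (M^⊗3)[3][1] = -18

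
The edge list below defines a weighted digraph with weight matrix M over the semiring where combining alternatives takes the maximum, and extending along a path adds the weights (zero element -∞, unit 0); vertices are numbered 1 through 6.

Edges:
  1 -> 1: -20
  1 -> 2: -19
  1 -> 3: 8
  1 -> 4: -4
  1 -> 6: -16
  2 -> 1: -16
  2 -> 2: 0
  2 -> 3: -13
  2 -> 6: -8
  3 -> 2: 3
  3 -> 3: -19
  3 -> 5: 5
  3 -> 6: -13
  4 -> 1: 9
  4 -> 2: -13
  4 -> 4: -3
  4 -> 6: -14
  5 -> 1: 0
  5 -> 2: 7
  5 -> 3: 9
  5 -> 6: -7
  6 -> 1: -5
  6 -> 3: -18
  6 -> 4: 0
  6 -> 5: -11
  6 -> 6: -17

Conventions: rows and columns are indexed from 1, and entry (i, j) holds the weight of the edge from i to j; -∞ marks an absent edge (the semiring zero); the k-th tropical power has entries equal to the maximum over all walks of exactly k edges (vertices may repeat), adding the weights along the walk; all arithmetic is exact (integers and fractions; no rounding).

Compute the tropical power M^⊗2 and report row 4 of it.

M^⊗2:
  [5, 11, -11, -7, 13, -5]
  [-13, 0, -8, -8, -8, -8]
  [5, 12, 14, -13, -14, -2]
  [6, -10, 17, 5, -25, -7]
  [-9, 12, 8, -4, 14, -1]
  [9, -4, 3, -3, -13, -14]
Answer: row 4 of M^⊗2 = [6, -10, 17, 5, -25, -7]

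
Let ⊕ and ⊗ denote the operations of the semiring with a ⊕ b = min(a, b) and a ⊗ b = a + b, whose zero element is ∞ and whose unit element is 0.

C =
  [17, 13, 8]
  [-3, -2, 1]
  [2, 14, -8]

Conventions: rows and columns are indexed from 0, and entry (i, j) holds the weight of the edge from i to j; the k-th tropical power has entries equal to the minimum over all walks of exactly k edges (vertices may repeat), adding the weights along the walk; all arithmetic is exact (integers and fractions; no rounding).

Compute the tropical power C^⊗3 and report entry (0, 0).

C^⊗2:
  [10, 11, 0]
  [-5, -4, -7]
  [-6, 6, -16]
C^⊗3:
  [2, 9, -8]
  [-7, -6, -15]
  [-14, -2, -24]
Key observation: the optimum is the walk 0->2->2->0, with weight 8 + (-8) + 2 = 2.
Optimal value attained by: walk 0->2->2->0.
Answer: (C^⊗3)[0][0] = 2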